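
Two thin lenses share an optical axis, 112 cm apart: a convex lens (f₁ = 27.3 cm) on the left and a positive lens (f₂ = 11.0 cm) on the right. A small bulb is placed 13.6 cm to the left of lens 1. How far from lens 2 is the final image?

Lens 1: 1/d_i1 = 1/f₁ − 1/d_o1 = 1/(27.3) − 1/(13.6) = -0.03690, so d_i1 = -27.10 cm.
The intermediate image is 27.10 cm to the left of lens 1 (virtual), which is 112 − (-27.10) = 139.1 cm to the left of lens 2, so d_o2 = +139.1 cm.
Lens 2: 1/d_i2 = 1/f₂ − 1/d_o2 = 1/(11.0) − 1/(139.1) = 0.08372, so d_i2 = 11.9 cm.
The final image is real, 11.9 cm to the right of lens 2 (overall magnification ≈ -0.17).

11.9 cm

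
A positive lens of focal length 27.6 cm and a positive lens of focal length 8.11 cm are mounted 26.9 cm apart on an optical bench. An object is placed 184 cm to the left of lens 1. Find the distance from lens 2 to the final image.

3.30 cm

Lens 1: 1/d_i1 = 1/f₁ − 1/d_o1 = 1/(27.6) − 1/(184) = 0.03080, so d_i1 = 32.47 cm.
The intermediate image is 32.47 cm to the right of lens 1, which lies 5.570 cm to the right of lens 2 — a virtual object — so d_o2 = −5.570 cm.
Lens 2: 1/d_i2 = 1/f₂ − 1/d_o2 = 1/(8.11) − 1/(-5.570) = 0.3028, so d_i2 = 3.30 cm.
The final image is real, 3.30 cm to the right of lens 2 (overall magnification ≈ -0.10).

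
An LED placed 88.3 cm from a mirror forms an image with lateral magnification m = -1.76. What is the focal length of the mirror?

f = 56.3 cm (concave)

m = −d_i/d_o ⇒ d_i = −m·d_o = −(-1.76)·(88.3) = 155.4 cm.
1/f = 1/d_o + 1/d_i = 1/(88.3) + 1/(155.4) = 0.01776, so f = 56.3 cm.
Since f is positive, the mirror is concave.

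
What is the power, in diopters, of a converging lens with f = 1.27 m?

P = 1/f = 1/(1.27 m) = +0.787 D.

P = +0.787 D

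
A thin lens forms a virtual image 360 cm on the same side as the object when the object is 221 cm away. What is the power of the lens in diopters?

Virtual image ⇒ d_i = −360 cm.
1/f = 1/d_o + 1/d_i = 1/(221) + 1/(-360) = 0.001747 cm⁻¹.
f = 572.4 cm = 5.724 m, so P = 1/f = +0.175 D.

P = +0.175 D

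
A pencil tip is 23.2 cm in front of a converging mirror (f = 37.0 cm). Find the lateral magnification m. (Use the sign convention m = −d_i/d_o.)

m = +2.68

1/d_i = 1/f − 1/d_o = 1/(37.00) − 1/(23.2) = -0.01608, so d_i = -62.20 cm.
m = −d_i/d_o = −(-62.20)/(23.2) = +2.68.
The image is virtual, upright and enlarged, behind the mirror.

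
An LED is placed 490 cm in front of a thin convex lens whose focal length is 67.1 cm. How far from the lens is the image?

77.7 cm

Thin-lens equation: 1/v = 1/f − 1/u = 1/(67.10) − 1/(490) = 0.01490 − 0.002041 = 0.01286, so v = 77.7 cm.
The image is real, inverted and reduced, on the far side of the lens.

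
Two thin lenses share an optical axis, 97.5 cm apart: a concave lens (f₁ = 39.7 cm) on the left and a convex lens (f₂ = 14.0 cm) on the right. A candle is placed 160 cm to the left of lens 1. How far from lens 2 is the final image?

15.7 cm

Lens 1 is diverging, so f₁ = −39.7 cm.
Lens 1: 1/d_i1 = 1/f₁ − 1/d_o1 = 1/(-39.7) − 1/(160) = -0.03144, so d_i1 = -31.81 cm.
The intermediate image is 31.81 cm to the left of lens 1 (virtual), which is 97.5 − (-31.81) = 129.3 cm to the left of lens 2, so d_o2 = +129.3 cm.
Lens 2: 1/d_i2 = 1/f₂ − 1/d_o2 = 1/(14.0) − 1/(129.3) = 0.06369, so d_i2 = 15.7 cm.
The final image is real, 15.7 cm to the right of lens 2 (overall magnification ≈ -0.024).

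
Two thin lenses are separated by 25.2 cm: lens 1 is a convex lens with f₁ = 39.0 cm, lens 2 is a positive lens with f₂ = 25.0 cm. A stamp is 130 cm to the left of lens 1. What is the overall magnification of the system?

m = -0.193

Lens 1: 1/d_i1 = 1/(39.0) − 1/(130) = 0.01795, so d_i1 = 55.71 cm; m₁ = −d_i1/d_o1 = -0.4285.
d_o2 = 25.2 − (55.71) = -30.51 cm (virtual object).
Lens 2: 1/d_i2 = 1/(25.0) − 1/(-30.51) = 0.07278, so d_i2 = 13.74 cm; m₂ = −d_i2/d_o2 = +0.4504.
m = m₁·m₂ = (-0.4285)(+0.4504) = -0.193.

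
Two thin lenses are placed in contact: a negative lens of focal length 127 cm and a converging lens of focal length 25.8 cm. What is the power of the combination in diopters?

P₁ = 1/f₁ = 1/(-1.27 m) = -0.7874 D; P₂ = 1/f₂ = 1/(0.258 m) = +3.876 D.
For thin lenses in contact, P = P₁ + P₂ = (-0.7874) + (+3.876) = +3.09 D.

P = +3.09 D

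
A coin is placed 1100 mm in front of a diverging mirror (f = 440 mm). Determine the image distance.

For a diverging mirror, f = -440 mm.
Mirror equation: 1/v = 1/f − 1/u = 1/(-440.0) − 1/(1100) = -0.002273 − 0.0009091 = -0.003182, so v = -314 mm.
The image is virtual, upright and reduced, behind the mirror.

314 mm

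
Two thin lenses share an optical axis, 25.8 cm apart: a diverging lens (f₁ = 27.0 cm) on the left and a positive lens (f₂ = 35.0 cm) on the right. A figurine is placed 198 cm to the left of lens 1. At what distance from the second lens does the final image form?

119 cm

Lens 1 is diverging, so f₁ = −27.0 cm.
Lens 1: 1/d_i1 = 1/f₁ − 1/d_o1 = 1/(-27.0) − 1/(198) = -0.04209, so d_i1 = -23.76 cm.
The intermediate image is 23.76 cm to the left of lens 1 (virtual), which is 25.8 − (-23.76) = 49.56 cm to the left of lens 2, so d_o2 = +49.56 cm.
Lens 2: 1/d_i2 = 1/f₂ − 1/d_o2 = 1/(35.0) − 1/(49.56) = 0.008394, so d_i2 = 119 cm.
The final image is real, 119 cm to the right of lens 2 (overall magnification ≈ -0.29).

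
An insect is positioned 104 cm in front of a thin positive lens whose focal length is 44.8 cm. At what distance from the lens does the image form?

78.7 cm

Lens equation: 1/v = 1/f − 1/u = 1/(44.80) − 1/(104) = 0.02232 − 0.009615 = 0.01271, so v = 78.7 cm.
The image is real, inverted and reduced, on the far side of the lens.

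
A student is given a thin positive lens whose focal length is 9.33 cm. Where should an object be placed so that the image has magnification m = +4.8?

7.39 cm

m = −d_i/d_o ⇒ d_i = −m·d_o.
1/f = 1/d_o + 1/d_i = 1/d_o − 1/(m·d_o) = (1 − 1/m)/d_o, so d_o = f(1 − 1/m) = (9.330)(1 − 1/(+4.8)) = 7.39 cm.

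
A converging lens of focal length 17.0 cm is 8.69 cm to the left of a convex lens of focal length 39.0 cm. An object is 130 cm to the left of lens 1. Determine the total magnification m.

Lens 1: 1/d_i1 = 1/(17.0) − 1/(130) = 0.05113, so d_i1 = 19.56 cm; m₁ = −d_i1/d_o1 = -0.1505.
d_o2 = 8.69 − (19.56) = -10.87 cm (virtual object).
Lens 2: 1/d_i2 = 1/(39.0) − 1/(-10.87) = 0.1176, so d_i2 = 8.501 cm; m₂ = −d_i2/d_o2 = +0.7820.
m = m₁·m₂ = (-0.1505)(+0.7820) = -0.118.

m = -0.118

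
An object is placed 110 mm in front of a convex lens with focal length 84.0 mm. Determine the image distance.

Thin-lens equation: 1/q = 1/f − 1/p = 1/(84.00) − 1/(110) = 0.01190 − 0.009091 = 0.002814, so q = 355 mm.
The image is real, inverted and enlarged, on the far side of the lens.

355 mm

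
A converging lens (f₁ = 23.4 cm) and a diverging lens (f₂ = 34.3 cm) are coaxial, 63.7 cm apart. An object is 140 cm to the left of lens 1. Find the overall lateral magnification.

Lens 1: 1/d_i1 = 1/(23.4) − 1/(140) = 0.03559, so d_i1 = 28.10 cm; m₁ = −d_i1/d_o1 = -0.2007.
d_o2 = 63.7 − (28.10) = 35.60 cm.
f₂ = −34.3 cm (diverging).
Lens 2: 1/d_i2 = 1/(-34.3) − 1/(35.60) = -0.05724, so d_i2 = -17.47 cm; m₂ = −d_i2/d_o2 = +0.4907.
m = m₁·m₂ = (-0.2007)(+0.4907) = -0.0985.

m = -0.0985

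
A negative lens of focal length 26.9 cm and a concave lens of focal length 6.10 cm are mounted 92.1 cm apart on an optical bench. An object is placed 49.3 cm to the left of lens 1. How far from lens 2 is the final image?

Lens 1 is diverging, so f₁ = −26.9 cm.
Lens 1: 1/d_i1 = 1/f₁ − 1/d_o1 = 1/(-26.9) − 1/(49.3) = -0.05746, so d_i1 = -17.40 cm.
The intermediate image is 17.40 cm to the left of lens 1 (virtual), which is 92.1 − (-17.40) = 109.5 cm to the left of lens 2, so d_o2 = +109.5 cm.
Lens 2 is diverging, so f₂ = −6.10 cm.
Lens 2: 1/d_i2 = 1/f₂ − 1/d_o2 = 1/(-6.10) − 1/(109.5) = -0.1731, so d_i2 = -5.78 cm.
The final image is virtual, 5.78 cm to the left of lens 2 (overall magnification ≈ 0.019).

5.78 cm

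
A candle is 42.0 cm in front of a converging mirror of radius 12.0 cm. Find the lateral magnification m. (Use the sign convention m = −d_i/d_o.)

f = R/2 = 12.0/2 = 6.000 cm.
1/d_i = 1/f − 1/d_o = 1/(6.000) − 1/(42.0) = 0.1429, so d_i = 7.000 cm.
m = −d_i/d_o = −(7.000)/(42.0) = -0.167.
The image is real, inverted and reduced, in front of the mirror.

m = -0.167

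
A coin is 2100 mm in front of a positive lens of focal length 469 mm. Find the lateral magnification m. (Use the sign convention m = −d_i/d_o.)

m = -0.288

1/d_i = 1/f − 1/d_o = 1/(469.0) − 1/(2100) = 0.001656, so d_i = 603.9 mm.
m = −d_i/d_o = −(603.9)/(2100) = -0.288.
The image is real, inverted and reduced, on the far side of the lens.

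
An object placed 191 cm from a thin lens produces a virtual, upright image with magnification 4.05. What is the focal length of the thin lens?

f = 254 cm (converging)

m = −d_i/d_o ⇒ d_i = −m·d_o = −(+4.05)·(191) = -773.5 cm.
1/f = 1/d_o + 1/d_i = 1/(191) + 1/(-773.5) = 0.003943, so f = 254 cm.
Since f is positive, the thin lens is converging.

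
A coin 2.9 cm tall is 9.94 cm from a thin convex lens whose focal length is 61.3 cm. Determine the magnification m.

m = +1.19

1/d_i = 1/f − 1/d_o = 1/(61.30) − 1/(9.94) = -0.08429, so d_i = -11.86 cm.
m = −d_i/d_o = −(-11.86)/(9.94) = +1.19.
The image is virtual, upright and enlarged, on the same side as the object.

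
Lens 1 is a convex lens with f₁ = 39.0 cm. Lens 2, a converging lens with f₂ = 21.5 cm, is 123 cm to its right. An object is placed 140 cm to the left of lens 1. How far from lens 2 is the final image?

Lens 1: 1/d_i1 = 1/f₁ − 1/d_o1 = 1/(39.0) − 1/(140) = 0.01850, so d_i1 = 54.06 cm.
The intermediate image is 54.06 cm to the right of lens 1, which is 123 − (54.06) = 68.94 cm to the left of lens 2, so d_o2 = +68.94 cm.
Lens 2: 1/d_i2 = 1/f₂ − 1/d_o2 = 1/(21.5) − 1/(68.94) = 0.03201, so d_i2 = 31.2 cm.
The final image is real, 31.2 cm to the right of lens 2 (overall magnification ≈ 0.17).

31.2 cm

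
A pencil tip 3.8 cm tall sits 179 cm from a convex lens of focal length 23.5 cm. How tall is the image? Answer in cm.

0.574 cm

1/d_i = 1/f − 1/d_o = 1/(23.50) − 1/(179) = 0.03697, so d_i = 27.05 cm.
m = −d_i/d_o = -0.1511.
|h_i| = |m|·h_o = 0.1511 × 3.8 = 0.574 cm. The image is real, inverted and reduced, on the far side of the lens.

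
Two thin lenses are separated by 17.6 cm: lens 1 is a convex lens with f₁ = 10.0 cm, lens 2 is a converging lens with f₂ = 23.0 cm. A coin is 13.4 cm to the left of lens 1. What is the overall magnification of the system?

Lens 1: 1/d_i1 = 1/(10.0) − 1/(13.4) = 0.02537, so d_i1 = 39.41 cm; m₁ = −d_i1/d_o1 = -2.941.
d_o2 = 17.6 − (39.41) = -21.81 cm (virtual object).
Lens 2: 1/d_i2 = 1/(23.0) − 1/(-21.81) = 0.08933, so d_i2 = 11.19 cm; m₂ = −d_i2/d_o2 = +0.5133.
m = m₁·m₂ = (-2.941)(+0.5133) = -1.51.

m = -1.51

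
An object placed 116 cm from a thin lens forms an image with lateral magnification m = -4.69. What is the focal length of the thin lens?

f = 95.6 cm (converging)

m = −d_i/d_o ⇒ d_i = −m·d_o = −(-4.69)·(116) = 544.0 cm.
1/f = 1/d_o + 1/d_i = 1/(116) + 1/(544.0) = 0.01046, so f = 95.6 cm.
Since f is positive, the thin lens is converging.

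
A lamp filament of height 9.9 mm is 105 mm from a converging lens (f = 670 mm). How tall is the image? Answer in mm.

1/d_i = 1/f − 1/d_o = 1/(670.0) − 1/(105) = -0.008031, so d_i = -124.5 mm.
m = −d_i/d_o = +1.186.
|h_i| = |m|·h_o = 1.186 × 9.9 = 11.7 mm. The image is virtual, upright and enlarged, on the same side as the object.

11.7 mm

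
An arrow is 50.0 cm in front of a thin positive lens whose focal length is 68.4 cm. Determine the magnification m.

m = +3.72

1/d_i = 1/f − 1/d_o = 1/(68.40) − 1/(50.0) = -0.005380, so d_i = -185.9 cm.
m = −d_i/d_o = −(-185.9)/(50.0) = +3.72.
The image is virtual, upright and enlarged, on the same side as the object.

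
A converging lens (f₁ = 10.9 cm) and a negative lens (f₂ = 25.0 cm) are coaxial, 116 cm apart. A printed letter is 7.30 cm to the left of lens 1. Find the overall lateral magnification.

m = +0.464

Lens 1: 1/d_i1 = 1/(10.9) − 1/(7.30) = -0.04524, so d_i1 = -22.10 cm; m₁ = −d_i1/d_o1 = +3.027.
d_o2 = 116 − (-22.10) = 138.1 cm.
f₂ = −25.0 cm (diverging).
Lens 2: 1/d_i2 = 1/(-25.0) − 1/(138.1) = -0.04724, so d_i2 = -21.17 cm; m₂ = −d_i2/d_o2 = +0.1533.
m = m₁·m₂ = (+3.027)(+0.1533) = +0.464.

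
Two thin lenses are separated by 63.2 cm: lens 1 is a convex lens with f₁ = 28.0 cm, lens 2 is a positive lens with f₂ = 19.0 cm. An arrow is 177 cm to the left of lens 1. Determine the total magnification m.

Lens 1: 1/d_i1 = 1/(28.0) − 1/(177) = 0.03006, so d_i1 = 33.26 cm; m₁ = −d_i1/d_o1 = -0.1879.
d_o2 = 63.2 − (33.26) = 29.94 cm.
Lens 2: 1/d_i2 = 1/(19.0) − 1/(29.94) = 0.01923, so d_i2 = 52.00 cm; m₂ = −d_i2/d_o2 = -1.737.
m = m₁·m₂ = (-0.1879)(-1.737) = +0.326.

m = +0.326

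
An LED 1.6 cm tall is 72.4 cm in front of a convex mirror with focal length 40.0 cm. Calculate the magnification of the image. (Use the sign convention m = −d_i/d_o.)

m = +0.356

For a convex mirror, f = -40.0 cm.
1/d_i = 1/f − 1/d_o = 1/(-40.00) − 1/(72.4) = -0.03881, so d_i = -25.77 cm.
m = −d_i/d_o = −(-25.77)/(72.4) = +0.356.
The image is virtual, upright and reduced, behind the mirror.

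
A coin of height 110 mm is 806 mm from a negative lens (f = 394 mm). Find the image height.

For a negative lens, f = -394 mm.
1/d_i = 1/f − 1/d_o = 1/(-394.0) − 1/(806) = -0.003779, so d_i = -264.6 mm.
m = −d_i/d_o = +0.3283.
|h_i| = |m|·h_o = 0.3283 × 110 = 36.1 mm. The image is virtual, upright and reduced, on the same side as the object.

36.1 mm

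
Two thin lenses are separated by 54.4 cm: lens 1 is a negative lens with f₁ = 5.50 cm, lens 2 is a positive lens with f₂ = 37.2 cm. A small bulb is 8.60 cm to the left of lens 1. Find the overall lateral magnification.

m = -0.706

f₁ = −5.50 cm (diverging).
Lens 1: 1/d_i1 = 1/(-5.50) − 1/(8.60) = -0.2981, so d_i1 = -3.355 cm; m₁ = −d_i1/d_o1 = +0.3901.
d_o2 = 54.4 − (-3.355) = 57.75 cm.
Lens 2: 1/d_i2 = 1/(37.2) − 1/(57.75) = 0.009566, so d_i2 = 104.5 cm; m₂ = −d_i2/d_o2 = -1.810.
m = m₁·m₂ = (+0.3901)(-1.810) = -0.706.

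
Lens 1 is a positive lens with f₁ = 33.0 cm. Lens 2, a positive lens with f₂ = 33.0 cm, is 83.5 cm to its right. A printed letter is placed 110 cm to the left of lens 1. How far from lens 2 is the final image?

357 cm

Lens 1: 1/d_i1 = 1/f₁ − 1/d_o1 = 1/(33.0) − 1/(110) = 0.02121, so d_i1 = 47.14 cm.
The intermediate image is 47.14 cm to the right of lens 1, which is 83.5 − (47.14) = 36.36 cm to the left of lens 2, so d_o2 = +36.36 cm.
Lens 2: 1/d_i2 = 1/f₂ − 1/d_o2 = 1/(33.0) − 1/(36.36) = 0.002800, so d_i2 = 357 cm.
The final image is real, 357 cm to the right of lens 2 (overall magnification ≈ 4.2).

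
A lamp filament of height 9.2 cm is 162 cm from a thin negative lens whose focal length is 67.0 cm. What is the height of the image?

For a negative lens, f = -67.0 cm.
1/d_i = 1/f − 1/d_o = 1/(-67.00) − 1/(162) = -0.02110, so d_i = -47.40 cm.
m = −d_i/d_o = +0.2926.
|h_i| = |m|·h_o = 0.2926 × 9.2 = 2.69 cm. The image is virtual, upright and reduced, on the same side as the object.

2.69 cm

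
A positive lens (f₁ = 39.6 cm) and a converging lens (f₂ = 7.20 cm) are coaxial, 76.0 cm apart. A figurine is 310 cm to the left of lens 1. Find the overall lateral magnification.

m = +0.0451

Lens 1: 1/d_i1 = 1/(39.6) − 1/(310) = 0.02203, so d_i1 = 45.40 cm; m₁ = −d_i1/d_o1 = -0.1465.
d_o2 = 76.0 − (45.40) = 30.60 cm.
Lens 2: 1/d_i2 = 1/(7.20) − 1/(30.60) = 0.1062, so d_i2 = 9.415 cm; m₂ = −d_i2/d_o2 = -0.3077.
m = m₁·m₂ = (-0.1465)(-0.3077) = +0.0451.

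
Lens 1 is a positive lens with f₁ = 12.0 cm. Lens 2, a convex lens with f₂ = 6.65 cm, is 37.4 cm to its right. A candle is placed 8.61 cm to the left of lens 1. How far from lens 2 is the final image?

7.37 cm

Lens 1: 1/d_i1 = 1/f₁ − 1/d_o1 = 1/(12.0) − 1/(8.61) = -0.03281, so d_i1 = -30.48 cm.
The intermediate image is 30.48 cm to the left of lens 1 (virtual), which is 37.4 − (-30.48) = 67.88 cm to the left of lens 2, so d_o2 = +67.88 cm.
Lens 2: 1/d_i2 = 1/f₂ − 1/d_o2 = 1/(6.65) − 1/(67.88) = 0.1356, so d_i2 = 7.37 cm.
The final image is real, 7.37 cm to the right of lens 2 (overall magnification ≈ -0.38).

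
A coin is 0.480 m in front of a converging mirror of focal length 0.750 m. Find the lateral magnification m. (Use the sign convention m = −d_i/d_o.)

m = +2.78

1/d_i = 1/f − 1/d_o = 1/(0.7500) − 1/(0.480) = -0.7500, so d_i = -1.333 m.
m = −d_i/d_o = −(-1.333)/(0.480) = +2.78.
The image is virtual, upright and enlarged, behind the mirror.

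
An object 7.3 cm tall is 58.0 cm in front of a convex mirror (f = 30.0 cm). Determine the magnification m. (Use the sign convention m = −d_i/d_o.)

m = +0.341

For a convex mirror, f = -30.0 cm.
1/d_i = 1/f − 1/d_o = 1/(-30.00) − 1/(58.0) = -0.05057, so d_i = -19.77 cm.
m = −d_i/d_o = −(-19.77)/(58.0) = +0.341.
The image is virtual, upright and reduced, behind the mirror.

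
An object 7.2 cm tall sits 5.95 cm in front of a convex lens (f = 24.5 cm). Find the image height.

1/d_i = 1/f − 1/d_o = 1/(24.50) − 1/(5.95) = -0.1273, so d_i = -7.858 cm.
m = −d_i/d_o = +1.321.
|h_i| = |m|·h_o = 1.321 × 7.2 = 9.51 cm. The image is virtual, upright and enlarged, on the same side as the object.

9.51 cm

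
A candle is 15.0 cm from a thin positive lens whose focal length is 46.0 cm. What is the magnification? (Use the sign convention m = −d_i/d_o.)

1/d_i = 1/f − 1/d_o = 1/(46.00) − 1/(15.0) = -0.04493, so d_i = -22.26 cm.
m = −d_i/d_o = −(-22.26)/(15.0) = +1.48.
The image is virtual, upright and enlarged, on the same side as the object.

m = +1.48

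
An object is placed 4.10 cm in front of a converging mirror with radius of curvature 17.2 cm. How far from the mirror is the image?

f = R/2 = 17.2/2 = 8.600 cm.
Mirror equation: 1/d_i = 1/f − 1/d_o = 1/(8.600) − 1/(4.10) = 0.1163 − 0.2439 = -0.1276, so d_i = -7.84 cm.
The image is virtual, upright and enlarged, behind the mirror.

7.84 cm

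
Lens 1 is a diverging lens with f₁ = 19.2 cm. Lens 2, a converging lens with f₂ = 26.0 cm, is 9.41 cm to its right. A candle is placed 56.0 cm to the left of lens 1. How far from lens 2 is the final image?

Lens 1 is diverging, so f₁ = −19.2 cm.
Lens 1: 1/d_i1 = 1/f₁ − 1/d_o1 = 1/(-19.2) − 1/(56.0) = -0.06994, so d_i1 = -14.30 cm.
The intermediate image is 14.30 cm to the left of lens 1 (virtual), which is 9.41 − (-14.30) = 23.71 cm to the left of lens 2, so d_o2 = +23.71 cm.
Lens 2: 1/d_i2 = 1/f₂ − 1/d_o2 = 1/(26.0) − 1/(23.71) = -0.003715, so d_i2 = -269 cm.
The final image is virtual, 269 cm to the left of lens 2 (overall magnification ≈ 2.9).

269 cm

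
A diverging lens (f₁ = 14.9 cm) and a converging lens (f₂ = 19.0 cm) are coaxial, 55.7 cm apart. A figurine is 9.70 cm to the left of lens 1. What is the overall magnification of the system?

m = -0.270

f₁ = −14.9 cm (diverging).
Lens 1: 1/d_i1 = 1/(-14.9) − 1/(9.70) = -0.1702, so d_i1 = -5.875 cm; m₁ = −d_i1/d_o1 = +0.6057.
d_o2 = 55.7 − (-5.875) = 61.58 cm.
Lens 2: 1/d_i2 = 1/(19.0) − 1/(61.58) = 0.03639, so d_i2 = 27.48 cm; m₂ = −d_i2/d_o2 = -0.4462.
m = m₁·m₂ = (+0.6057)(-0.4462) = -0.270.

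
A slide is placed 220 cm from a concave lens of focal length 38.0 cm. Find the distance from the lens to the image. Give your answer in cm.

32.4 cm

For a concave lens, f = -38.0 cm.
Thin-lens equation: 1/s_i = 1/f − 1/s_o = 1/(-38.00) − 1/(220) = -0.02632 − 0.004545 = -0.03086, so s_i = -32.4 cm.
The image is virtual, upright and reduced, on the same side as the object.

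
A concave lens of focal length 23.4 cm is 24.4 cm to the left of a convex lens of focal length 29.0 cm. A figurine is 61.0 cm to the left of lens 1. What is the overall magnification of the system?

m = -0.653

f₁ = −23.4 cm (diverging).
Lens 1: 1/d_i1 = 1/(-23.4) − 1/(61.0) = -0.05913, so d_i1 = -16.91 cm; m₁ = −d_i1/d_o1 = +0.2772.
d_o2 = 24.4 − (-16.91) = 41.31 cm.
Lens 2: 1/d_i2 = 1/(29.0) − 1/(41.31) = 0.01028, so d_i2 = 97.32 cm; m₂ = −d_i2/d_o2 = -2.356.
m = m₁·m₂ = (+0.2772)(-2.356) = -0.653.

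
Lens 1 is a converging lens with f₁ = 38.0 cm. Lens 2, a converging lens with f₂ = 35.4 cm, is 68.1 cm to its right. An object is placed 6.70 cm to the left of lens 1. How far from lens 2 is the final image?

66.1 cm

Lens 1: 1/d_i1 = 1/f₁ − 1/d_o1 = 1/(38.0) − 1/(6.70) = -0.1229, so d_i1 = -8.134 cm.
The intermediate image is 8.134 cm to the left of lens 1 (virtual), which is 68.1 − (-8.134) = 76.23 cm to the left of lens 2, so d_o2 = +76.23 cm.
Lens 2: 1/d_i2 = 1/f₂ − 1/d_o2 = 1/(35.4) − 1/(76.23) = 0.01513, so d_i2 = 66.1 cm.
The final image is real, 66.1 cm to the right of lens 2 (overall magnification ≈ -1.1).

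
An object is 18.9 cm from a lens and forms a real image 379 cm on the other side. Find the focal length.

f = 18.0 cm (converging)

Real image ⇒ d_i = +379 cm.
1/f = 1/d_o + 1/d_i = 1/(18.9) + 1/(379) = 0.05555, so f = 18.0 cm.
Since f is positive, the lens is converging.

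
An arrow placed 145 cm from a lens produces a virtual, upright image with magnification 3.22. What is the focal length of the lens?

f = 210 cm (converging)

m = −d_i/d_o ⇒ d_i = −m·d_o = −(+3.22)·(145) = -466.9 cm.
1/f = 1/d_o + 1/d_i = 1/(145) + 1/(-466.9) = 0.004755, so f = 210 cm.
Since f is positive, the lens is converging.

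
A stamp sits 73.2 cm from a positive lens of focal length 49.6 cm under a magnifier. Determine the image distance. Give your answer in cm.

Thin-lens equation: 1/d_i = 1/f − 1/d_o = 1/(49.60) − 1/(73.2) = 0.02016 − 0.01366 = 0.006500, so d_i = 154 cm.
The image is real, inverted and enlarged, on the far side of the lens.

154 cm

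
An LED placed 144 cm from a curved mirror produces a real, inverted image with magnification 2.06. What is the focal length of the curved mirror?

f = 96.9 cm (concave)

m = −d_i/d_o ⇒ d_i = −m·d_o = −(-2.06)·(144) = 296.6 cm.
1/f = 1/d_o + 1/d_i = 1/(144) + 1/(296.6) = 0.01032, so f = 96.9 cm.
Since f is positive, the curved mirror is concave.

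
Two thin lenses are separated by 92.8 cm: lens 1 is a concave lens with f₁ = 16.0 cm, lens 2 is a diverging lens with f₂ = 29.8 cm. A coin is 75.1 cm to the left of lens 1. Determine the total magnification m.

f₁ = −16.0 cm (diverging).
Lens 1: 1/d_i1 = 1/(-16.0) − 1/(75.1) = -0.07582, so d_i1 = -13.19 cm; m₁ = −d_i1/d_o1 = +0.1756.
d_o2 = 92.8 − (-13.19) = 106.0 cm.
f₂ = −29.8 cm (diverging).
Lens 2: 1/d_i2 = 1/(-29.8) − 1/(106.0) = -0.04299, so d_i2 = -23.26 cm; m₂ = −d_i2/d_o2 = +0.2194.
m = m₁·m₂ = (+0.1756)(+0.2194) = +0.0385.

m = +0.0385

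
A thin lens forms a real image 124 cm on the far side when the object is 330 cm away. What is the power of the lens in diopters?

d_i = +124 cm.
1/f = 1/d_o + 1/d_i = 1/(330) + 1/(124) = 0.01109 cm⁻¹.
f = 90.13 cm = 0.9013 m, so P = 1/f = +1.11 D.

P = +1.11 D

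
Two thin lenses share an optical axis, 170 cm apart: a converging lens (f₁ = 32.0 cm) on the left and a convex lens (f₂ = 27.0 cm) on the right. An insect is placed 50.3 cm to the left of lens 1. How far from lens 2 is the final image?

Lens 1: 1/d_i1 = 1/f₁ − 1/d_o1 = 1/(32.0) − 1/(50.3) = 0.01137, so d_i1 = 87.96 cm.
The intermediate image is 87.96 cm to the right of lens 1, which is 170 − (87.96) = 82.04 cm to the left of lens 2, so d_o2 = +82.04 cm.
Lens 2: 1/d_i2 = 1/f₂ − 1/d_o2 = 1/(27.0) − 1/(82.04) = 0.02485, so d_i2 = 40.2 cm.
The final image is real, 40.2 cm to the right of lens 2 (overall magnification ≈ 0.86).

40.2 cm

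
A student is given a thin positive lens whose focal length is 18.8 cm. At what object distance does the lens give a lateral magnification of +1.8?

8.36 cm

m = −d_i/d_o ⇒ d_i = −m·d_o.
1/f = 1/d_o + 1/d_i = 1/d_o − 1/(m·d_o) = (1 − 1/m)/d_o, so d_o = f(1 − 1/m) = (18.80)(1 − 1/(+1.8)) = 8.36 cm.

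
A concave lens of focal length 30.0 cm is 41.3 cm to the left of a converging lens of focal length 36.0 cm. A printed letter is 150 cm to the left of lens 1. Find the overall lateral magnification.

f₁ = −30.0 cm (diverging).
Lens 1: 1/d_i1 = 1/(-30.0) − 1/(150) = -0.04000, so d_i1 = -25.00 cm; m₁ = −d_i1/d_o1 = +0.1667.
d_o2 = 41.3 − (-25.00) = 66.30 cm.
Lens 2: 1/d_i2 = 1/(36.0) − 1/(66.30) = 0.01269, so d_i2 = 78.77 cm; m₂ = −d_i2/d_o2 = -1.188.
m = m₁·m₂ = (+0.1667)(-1.188) = -0.198.

m = -0.198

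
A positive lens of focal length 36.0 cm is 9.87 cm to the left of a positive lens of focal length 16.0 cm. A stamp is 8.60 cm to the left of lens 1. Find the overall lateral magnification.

Lens 1: 1/d_i1 = 1/(36.0) − 1/(8.60) = -0.08850, so d_i1 = -11.30 cm; m₁ = −d_i1/d_o1 = +1.314.
d_o2 = 9.87 − (-11.30) = 21.17 cm.
Lens 2: 1/d_i2 = 1/(16.0) − 1/(21.17) = 0.01526, so d_i2 = 65.52 cm; m₂ = −d_i2/d_o2 = -3.095.
m = m₁·m₂ = (+1.314)(-3.095) = -4.07.

m = -4.07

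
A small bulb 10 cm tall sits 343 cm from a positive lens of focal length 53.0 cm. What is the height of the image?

1.83 cm

1/d_i = 1/f − 1/d_o = 1/(53.00) − 1/(343) = 0.01595, so d_i = 62.69 cm.
m = −d_i/d_o = -0.1828.
|h_i| = |m|·h_o = 0.1828 × 10 = 1.83 cm. The image is real, inverted and reduced, on the far side of the lens.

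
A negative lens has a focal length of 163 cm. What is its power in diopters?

P = -0.613 D

For a negative lens, f = −163 cm.
f = -163 cm = -1.63 m.
P = 1/f = 1/(-1.63 m) = -0.613 D.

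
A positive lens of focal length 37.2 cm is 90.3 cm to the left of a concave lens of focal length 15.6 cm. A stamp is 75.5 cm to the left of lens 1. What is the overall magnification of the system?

m = -0.465

Lens 1: 1/d_i1 = 1/(37.2) − 1/(75.5) = 0.01364, so d_i1 = 73.33 cm; m₁ = −d_i1/d_o1 = -0.9713.
d_o2 = 90.3 − (73.33) = 16.97 cm.
f₂ = −15.6 cm (diverging).
Lens 2: 1/d_i2 = 1/(-15.6) − 1/(16.97) = -0.1230, so d_i2 = -8.128 cm; m₂ = −d_i2/d_o2 = +0.4790.
m = m₁·m₂ = (-0.9713)(+0.4790) = -0.465.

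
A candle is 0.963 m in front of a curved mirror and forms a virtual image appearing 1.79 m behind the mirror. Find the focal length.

Virtual image ⇒ d_i = −1.79 m.
1/f = 1/d_o + 1/d_i = 1/(0.963) + 1/(-1.79) = 0.4798, so f = 2.08 m.
Since f is positive, the curved mirror is concave.

f = 2.08 m (concave)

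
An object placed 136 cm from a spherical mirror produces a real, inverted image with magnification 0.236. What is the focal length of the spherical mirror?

m = −d_i/d_o ⇒ d_i = −m·d_o = −(-0.236)·(136) = 32.10 cm.
1/f = 1/d_o + 1/d_i = 1/(136) + 1/(32.10) = 0.03851, so f = 26.0 cm.
Since f is positive, the spherical mirror is concave.

f = 26.0 cm (concave)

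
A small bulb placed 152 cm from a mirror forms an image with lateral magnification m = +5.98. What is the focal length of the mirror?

m = −d_i/d_o ⇒ d_i = −m·d_o = −(+5.98)·(152) = -909.0 cm.
1/f = 1/d_o + 1/d_i = 1/(152) + 1/(-909.0) = 0.005479, so f = 183 cm.
Since f is positive, the mirror is concave.

f = 183 cm (concave)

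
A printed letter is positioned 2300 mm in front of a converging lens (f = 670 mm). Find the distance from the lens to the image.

Thin-lens equation: 1/q = 1/f − 1/p = 1/(670.0) − 1/(2300) = 0.001493 − 0.0004348 = 0.001058, so q = 945 mm.
The image is real, inverted and reduced, on the far side of the lens.

945 mm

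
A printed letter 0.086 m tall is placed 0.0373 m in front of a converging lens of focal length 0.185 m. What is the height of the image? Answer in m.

0.108 m

1/d_i = 1/f − 1/d_o = 1/(0.1850) − 1/(0.0373) = -21.40, so d_i = -0.04672 m.
m = −d_i/d_o = +1.253.
|h_i| = |m|·h_o = 1.253 × 0.086 = 0.108 m. The image is virtual, upright and enlarged, on the same side as the object.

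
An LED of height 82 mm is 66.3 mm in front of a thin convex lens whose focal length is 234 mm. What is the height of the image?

1/d_i = 1/f − 1/d_o = 1/(234.0) − 1/(66.3) = -0.01081, so d_i = -92.51 mm.
m = −d_i/d_o = +1.395.
|h_i| = |m|·h_o = 1.395 × 82 = 114 mm. The image is virtual, upright and enlarged, on the same side as the object.

114 mm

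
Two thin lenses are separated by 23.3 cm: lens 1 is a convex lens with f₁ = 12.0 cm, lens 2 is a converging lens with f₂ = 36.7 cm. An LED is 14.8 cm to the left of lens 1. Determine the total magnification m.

Lens 1: 1/d_i1 = 1/(12.0) − 1/(14.8) = 0.01577, so d_i1 = 63.43 cm; m₁ = −d_i1/d_o1 = -4.286.
d_o2 = 23.3 − (63.43) = -40.13 cm (virtual object).
Lens 2: 1/d_i2 = 1/(36.7) − 1/(-40.13) = 0.05217, so d_i2 = 19.17 cm; m₂ = −d_i2/d_o2 = +0.4777.
m = m₁·m₂ = (-4.286)(+0.4777) = -2.05.

m = -2.05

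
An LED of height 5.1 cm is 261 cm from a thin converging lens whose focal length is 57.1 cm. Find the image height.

1/d_i = 1/f − 1/d_o = 1/(57.10) − 1/(261) = 0.01368, so d_i = 73.09 cm.
m = −d_i/d_o = -0.2800.
|h_i| = |m|·h_o = 0.2800 × 5.1 = 1.43 cm. The image is real, inverted and reduced, on the far side of the lens.

1.43 cm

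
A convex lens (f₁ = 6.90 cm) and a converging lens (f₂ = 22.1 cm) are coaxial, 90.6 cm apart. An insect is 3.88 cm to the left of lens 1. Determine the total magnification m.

m = -0.653

Lens 1: 1/d_i1 = 1/(6.90) − 1/(3.88) = -0.1128, so d_i1 = -8.865 cm; m₁ = −d_i1/d_o1 = +2.285.
d_o2 = 90.6 − (-8.865) = 99.46 cm.
Lens 2: 1/d_i2 = 1/(22.1) − 1/(99.46) = 0.03519, so d_i2 = 28.41 cm; m₂ = −d_i2/d_o2 = -0.2857.
m = m₁·m₂ = (+2.285)(-0.2857) = -0.653.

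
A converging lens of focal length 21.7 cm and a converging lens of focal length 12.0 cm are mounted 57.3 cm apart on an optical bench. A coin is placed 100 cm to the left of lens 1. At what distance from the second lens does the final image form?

Lens 1: 1/d_i1 = 1/f₁ − 1/d_o1 = 1/(21.7) − 1/(100) = 0.03608, so d_i1 = 27.71 cm.
The intermediate image is 27.71 cm to the right of lens 1, which is 57.3 − (27.71) = 29.59 cm to the left of lens 2, so d_o2 = +29.59 cm.
Lens 2: 1/d_i2 = 1/f₂ − 1/d_o2 = 1/(12.0) − 1/(29.59) = 0.04954, so d_i2 = 20.2 cm.
The final image is real, 20.2 cm to the right of lens 2 (overall magnification ≈ 0.19).

20.2 cm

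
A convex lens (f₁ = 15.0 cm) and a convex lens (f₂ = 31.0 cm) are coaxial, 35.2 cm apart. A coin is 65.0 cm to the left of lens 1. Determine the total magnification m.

Lens 1: 1/d_i1 = 1/(15.0) − 1/(65.0) = 0.05128, so d_i1 = 19.50 cm; m₁ = −d_i1/d_o1 = -0.3000.
d_o2 = 35.2 − (19.50) = 15.70 cm.
Lens 2: 1/d_i2 = 1/(31.0) − 1/(15.70) = -0.03144, so d_i2 = -31.81 cm; m₂ = −d_i2/d_o2 = +2.026.
m = m₁·m₂ = (-0.3000)(+2.026) = -0.608.

m = -0.608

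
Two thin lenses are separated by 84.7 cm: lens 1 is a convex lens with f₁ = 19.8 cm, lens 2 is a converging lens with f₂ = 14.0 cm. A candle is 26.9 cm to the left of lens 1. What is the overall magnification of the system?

Lens 1: 1/d_i1 = 1/(19.8) − 1/(26.9) = 0.01333, so d_i1 = 75.02 cm; m₁ = −d_i1/d_o1 = -2.789.
d_o2 = 84.7 − (75.02) = 9.680 cm.
Lens 2: 1/d_i2 = 1/(14.0) − 1/(9.680) = -0.03188, so d_i2 = -31.37 cm; m₂ = −d_i2/d_o2 = +3.241.
m = m₁·m₂ = (-2.789)(+3.241) = -9.04.

m = -9.04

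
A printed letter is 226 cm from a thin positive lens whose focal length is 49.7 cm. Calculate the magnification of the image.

1/d_i = 1/f − 1/d_o = 1/(49.70) − 1/(226) = 0.01570, so d_i = 63.71 cm.
m = −d_i/d_o = −(63.71)/(226) = -0.282.
The image is real, inverted and reduced, on the far side of the lens.

m = -0.282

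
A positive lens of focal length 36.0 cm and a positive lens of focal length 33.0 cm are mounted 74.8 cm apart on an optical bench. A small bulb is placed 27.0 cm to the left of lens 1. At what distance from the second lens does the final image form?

Lens 1: 1/d_i1 = 1/f₁ − 1/d_o1 = 1/(36.0) − 1/(27.0) = -0.009259, so d_i1 = -108.0 cm.
The intermediate image is 108.0 cm to the left of lens 1 (virtual), which is 74.8 − (-108.0) = 182.8 cm to the left of lens 2, so d_o2 = +182.8 cm.
Lens 2: 1/d_i2 = 1/f₂ − 1/d_o2 = 1/(33.0) − 1/(182.8) = 0.02483, so d_i2 = 40.3 cm.
The final image is real, 40.3 cm to the right of lens 2 (overall magnification ≈ -0.88).

40.3 cm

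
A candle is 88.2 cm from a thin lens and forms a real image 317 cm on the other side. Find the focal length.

Real image ⇒ d_i = +317 cm.
1/f = 1/d_o + 1/d_i = 1/(88.2) + 1/(317) = 0.01449, so f = 69.0 cm.
Since f is positive, the thin lens is converging.

f = 69.0 cm (converging)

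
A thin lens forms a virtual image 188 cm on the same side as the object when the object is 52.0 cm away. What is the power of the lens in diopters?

P = +1.39 D

Virtual image ⇒ d_i = −188 cm.
1/f = 1/d_o + 1/d_i = 1/(52.0) + 1/(-188) = 0.01391 cm⁻¹.
f = 71.88 cm = 0.7188 m, so P = 1/f = +1.39 D.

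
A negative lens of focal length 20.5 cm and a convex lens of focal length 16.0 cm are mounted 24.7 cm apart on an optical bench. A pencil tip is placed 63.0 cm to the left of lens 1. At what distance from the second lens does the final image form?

26.6 cm

Lens 1 is diverging, so f₁ = −20.5 cm.
Lens 1: 1/d_i1 = 1/f₁ − 1/d_o1 = 1/(-20.5) − 1/(63.0) = -0.06465, so d_i1 = -15.47 cm.
The intermediate image is 15.47 cm to the left of lens 1 (virtual), which is 24.7 − (-15.47) = 40.17 cm to the left of lens 2, so d_o2 = +40.17 cm.
Lens 2: 1/d_i2 = 1/f₂ − 1/d_o2 = 1/(16.0) − 1/(40.17) = 0.03761, so d_i2 = 26.6 cm.
The final image is real, 26.6 cm to the right of lens 2 (overall magnification ≈ -0.16).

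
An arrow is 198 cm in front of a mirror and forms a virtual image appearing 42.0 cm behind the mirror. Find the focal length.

Virtual image ⇒ d_i = −42.0 cm.
1/f = 1/d_o + 1/d_i = 1/(198) + 1/(-42.0) = -0.01876, so f = -53.3 cm.
Since f is negative, the mirror is convex.

f = -53.3 cm (convex)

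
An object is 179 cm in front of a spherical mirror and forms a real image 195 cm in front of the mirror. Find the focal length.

f = 93.3 cm (concave)

Real image ⇒ d_i = +195 cm.
1/f = 1/d_o + 1/d_i = 1/(179) + 1/(195) = 0.01071, so f = 93.3 cm.
Since f is positive, the spherical mirror is concave.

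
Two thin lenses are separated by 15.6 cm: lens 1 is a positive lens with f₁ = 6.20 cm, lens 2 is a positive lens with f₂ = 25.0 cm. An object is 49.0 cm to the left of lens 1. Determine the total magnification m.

Lens 1: 1/d_i1 = 1/(6.20) − 1/(49.0) = 0.1409, so d_i1 = 7.098 cm; m₁ = −d_i1/d_o1 = -0.1449.
d_o2 = 15.6 − (7.098) = 8.502 cm.
Lens 2: 1/d_i2 = 1/(25.0) − 1/(8.502) = -0.07762, so d_i2 = -12.88 cm; m₂ = −d_i2/d_o2 = +1.515.
m = m₁·m₂ = (-0.1449)(+1.515) = -0.220.

m = -0.220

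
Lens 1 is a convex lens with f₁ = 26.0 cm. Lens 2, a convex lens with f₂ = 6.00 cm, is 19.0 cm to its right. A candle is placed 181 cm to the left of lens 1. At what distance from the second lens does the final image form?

Lens 1: 1/d_i1 = 1/f₁ − 1/d_o1 = 1/(26.0) − 1/(181) = 0.03294, so d_i1 = 30.36 cm.
The intermediate image is 30.36 cm to the right of lens 1, which lies 11.36 cm to the right of lens 2 — a virtual object — so d_o2 = −11.36 cm.
Lens 2: 1/d_i2 = 1/f₂ − 1/d_o2 = 1/(6.00) − 1/(-11.36) = 0.2547, so d_i2 = 3.93 cm.
The final image is real, 3.93 cm to the right of lens 2 (overall magnification ≈ -0.058).

3.93 cm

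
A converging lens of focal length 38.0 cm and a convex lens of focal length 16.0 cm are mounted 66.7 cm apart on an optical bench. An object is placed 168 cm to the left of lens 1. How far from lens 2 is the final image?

177 cm

Lens 1: 1/d_i1 = 1/f₁ − 1/d_o1 = 1/(38.0) − 1/(168) = 0.02036, so d_i1 = 49.11 cm.
The intermediate image is 49.11 cm to the right of lens 1, which is 66.7 − (49.11) = 17.59 cm to the left of lens 2, so d_o2 = +17.59 cm.
Lens 2: 1/d_i2 = 1/f₂ − 1/d_o2 = 1/(16.0) − 1/(17.59) = 0.005650, so d_i2 = 177 cm.
The final image is real, 177 cm to the right of lens 2 (overall magnification ≈ 2.9).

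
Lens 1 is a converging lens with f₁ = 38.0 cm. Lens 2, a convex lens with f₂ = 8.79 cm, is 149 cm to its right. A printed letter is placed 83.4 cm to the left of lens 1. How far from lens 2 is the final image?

Lens 1: 1/d_i1 = 1/f₁ − 1/d_o1 = 1/(38.0) − 1/(83.4) = 0.01433, so d_i1 = 69.81 cm.
The intermediate image is 69.81 cm to the right of lens 1, which is 149 − (69.81) = 79.19 cm to the left of lens 2, so d_o2 = +79.19 cm.
Lens 2: 1/d_i2 = 1/f₂ − 1/d_o2 = 1/(8.79) − 1/(79.19) = 0.1011, so d_i2 = 9.89 cm.
The final image is real, 9.89 cm to the right of lens 2 (overall magnification ≈ 0.10).

9.89 cm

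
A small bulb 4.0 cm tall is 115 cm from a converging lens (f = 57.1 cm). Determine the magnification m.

1/d_i = 1/f − 1/d_o = 1/(57.10) − 1/(115) = 0.008817, so d_i = 113.4 cm.
m = −d_i/d_o = −(113.4)/(115) = -0.986.
The image is real, inverted and reduced, on the far side of the lens.

m = -0.986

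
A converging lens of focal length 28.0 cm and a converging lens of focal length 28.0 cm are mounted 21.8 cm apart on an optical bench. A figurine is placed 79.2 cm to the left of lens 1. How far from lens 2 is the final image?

12.2 cm

Lens 1: 1/d_i1 = 1/f₁ − 1/d_o1 = 1/(28.0) − 1/(79.2) = 0.02309, so d_i1 = 43.31 cm.
The intermediate image is 43.31 cm to the right of lens 1, which lies 21.51 cm to the right of lens 2 — a virtual object — so d_o2 = −21.51 cm.
Lens 2: 1/d_i2 = 1/f₂ − 1/d_o2 = 1/(28.0) − 1/(-21.51) = 0.08220, so d_i2 = 12.2 cm.
The final image is real, 12.2 cm to the right of lens 2 (overall magnification ≈ -0.31).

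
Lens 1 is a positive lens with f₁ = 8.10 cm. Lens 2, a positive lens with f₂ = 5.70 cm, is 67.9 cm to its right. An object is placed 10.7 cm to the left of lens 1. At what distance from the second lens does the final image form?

6.83 cm

Lens 1: 1/d_i1 = 1/f₁ − 1/d_o1 = 1/(8.10) − 1/(10.7) = 0.03000, so d_i1 = 33.33 cm.
The intermediate image is 33.33 cm to the right of lens 1, which is 67.9 − (33.33) = 34.57 cm to the left of lens 2, so d_o2 = +34.57 cm.
Lens 2: 1/d_i2 = 1/f₂ − 1/d_o2 = 1/(5.70) − 1/(34.57) = 0.1465, so d_i2 = 6.83 cm.
The final image is real, 6.83 cm to the right of lens 2 (overall magnification ≈ 0.62).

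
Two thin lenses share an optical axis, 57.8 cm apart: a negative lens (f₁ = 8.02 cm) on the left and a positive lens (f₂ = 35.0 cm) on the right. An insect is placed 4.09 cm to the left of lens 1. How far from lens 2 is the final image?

83.0 cm

Lens 1 is diverging, so f₁ = −8.02 cm.
Lens 1: 1/d_i1 = 1/f₁ − 1/d_o1 = 1/(-8.02) − 1/(4.09) = -0.3692, so d_i1 = -2.709 cm.
The intermediate image is 2.709 cm to the left of lens 1 (virtual), which is 57.8 − (-2.709) = 60.51 cm to the left of lens 2, so d_o2 = +60.51 cm.
Lens 2: 1/d_i2 = 1/f₂ − 1/d_o2 = 1/(35.0) − 1/(60.51) = 0.01205, so d_i2 = 83.0 cm.
The final image is real, 83.0 cm to the right of lens 2 (overall magnification ≈ -0.91).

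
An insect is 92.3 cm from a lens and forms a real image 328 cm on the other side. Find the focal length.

Real image ⇒ d_i = +328 cm.
1/f = 1/d_o + 1/d_i = 1/(92.3) + 1/(328) = 0.01388, so f = 72.0 cm.
Since f is positive, the lens is converging.

f = 72.0 cm (converging)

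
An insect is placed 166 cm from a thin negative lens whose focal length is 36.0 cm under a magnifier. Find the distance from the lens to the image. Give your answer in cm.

29.6 cm

For a negative lens, f = -36.0 cm.
Thin-lens equation: 1/d_i = 1/f − 1/d_o = 1/(-36.00) − 1/(166) = -0.02778 − 0.006024 = -0.03380, so d_i = -29.6 cm.
The image is virtual, upright and reduced, on the same side as the object.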